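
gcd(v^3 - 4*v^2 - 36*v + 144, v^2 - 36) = v^2 - 36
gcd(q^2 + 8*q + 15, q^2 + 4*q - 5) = q + 5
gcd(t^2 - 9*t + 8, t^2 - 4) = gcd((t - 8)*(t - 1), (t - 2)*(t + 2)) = 1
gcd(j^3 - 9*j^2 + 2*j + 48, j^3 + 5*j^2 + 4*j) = 1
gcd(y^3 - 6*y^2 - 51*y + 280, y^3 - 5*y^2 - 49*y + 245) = y^2 + 2*y - 35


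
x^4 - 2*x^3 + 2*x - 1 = (x - 1)^3*(x + 1)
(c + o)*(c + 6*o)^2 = c^3 + 13*c^2*o + 48*c*o^2 + 36*o^3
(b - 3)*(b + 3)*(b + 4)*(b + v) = b^4 + b^3*v + 4*b^3 + 4*b^2*v - 9*b^2 - 9*b*v - 36*b - 36*v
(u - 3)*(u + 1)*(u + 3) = u^3 + u^2 - 9*u - 9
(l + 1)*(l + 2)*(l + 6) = l^3 + 9*l^2 + 20*l + 12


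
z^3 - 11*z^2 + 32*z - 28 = (z - 7)*(z - 2)^2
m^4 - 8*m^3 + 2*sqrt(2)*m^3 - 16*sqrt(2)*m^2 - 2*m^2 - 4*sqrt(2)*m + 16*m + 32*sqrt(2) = (m - 8)*(m - sqrt(2))*(m + sqrt(2))*(m + 2*sqrt(2))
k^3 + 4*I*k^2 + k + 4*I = (k - I)*(k + I)*(k + 4*I)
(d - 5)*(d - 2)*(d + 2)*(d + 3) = d^4 - 2*d^3 - 19*d^2 + 8*d + 60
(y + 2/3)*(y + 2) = y^2 + 8*y/3 + 4/3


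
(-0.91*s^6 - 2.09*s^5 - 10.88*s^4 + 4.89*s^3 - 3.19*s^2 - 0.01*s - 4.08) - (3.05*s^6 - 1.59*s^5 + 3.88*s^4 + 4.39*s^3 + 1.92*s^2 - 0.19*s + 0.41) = -3.96*s^6 - 0.5*s^5 - 14.76*s^4 + 0.5*s^3 - 5.11*s^2 + 0.18*s - 4.49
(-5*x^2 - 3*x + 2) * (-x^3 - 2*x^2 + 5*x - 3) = 5*x^5 + 13*x^4 - 21*x^3 - 4*x^2 + 19*x - 6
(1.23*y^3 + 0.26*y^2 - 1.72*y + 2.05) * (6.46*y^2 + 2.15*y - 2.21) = 7.9458*y^5 + 4.3241*y^4 - 13.2705*y^3 + 8.9704*y^2 + 8.2087*y - 4.5305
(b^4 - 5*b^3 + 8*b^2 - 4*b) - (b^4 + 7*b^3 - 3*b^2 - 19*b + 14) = -12*b^3 + 11*b^2 + 15*b - 14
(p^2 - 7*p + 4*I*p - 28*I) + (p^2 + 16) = 2*p^2 - 7*p + 4*I*p + 16 - 28*I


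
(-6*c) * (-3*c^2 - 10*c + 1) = 18*c^3 + 60*c^2 - 6*c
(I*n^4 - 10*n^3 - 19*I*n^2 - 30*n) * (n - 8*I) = I*n^5 - 2*n^4 + 61*I*n^3 - 182*n^2 + 240*I*n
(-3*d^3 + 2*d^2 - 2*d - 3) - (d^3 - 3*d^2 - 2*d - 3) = -4*d^3 + 5*d^2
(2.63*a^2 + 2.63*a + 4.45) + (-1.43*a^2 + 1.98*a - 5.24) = 1.2*a^2 + 4.61*a - 0.79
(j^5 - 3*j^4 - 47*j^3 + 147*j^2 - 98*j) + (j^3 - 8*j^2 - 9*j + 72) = j^5 - 3*j^4 - 46*j^3 + 139*j^2 - 107*j + 72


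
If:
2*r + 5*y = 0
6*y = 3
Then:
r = -5/4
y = 1/2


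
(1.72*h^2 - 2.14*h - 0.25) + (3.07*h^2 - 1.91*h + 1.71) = 4.79*h^2 - 4.05*h + 1.46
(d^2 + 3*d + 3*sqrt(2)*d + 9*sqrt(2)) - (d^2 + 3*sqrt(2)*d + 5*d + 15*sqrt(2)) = -2*d - 6*sqrt(2)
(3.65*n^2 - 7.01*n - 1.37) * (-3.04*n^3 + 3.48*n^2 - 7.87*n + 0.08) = -11.096*n^5 + 34.0124*n^4 - 48.9555*n^3 + 50.6931*n^2 + 10.2211*n - 0.1096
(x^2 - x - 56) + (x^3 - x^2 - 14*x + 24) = x^3 - 15*x - 32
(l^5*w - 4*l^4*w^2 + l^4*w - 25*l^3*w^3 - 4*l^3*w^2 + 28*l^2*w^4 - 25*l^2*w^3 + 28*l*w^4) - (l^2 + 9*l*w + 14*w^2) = l^5*w - 4*l^4*w^2 + l^4*w - 25*l^3*w^3 - 4*l^3*w^2 + 28*l^2*w^4 - 25*l^2*w^3 - l^2 + 28*l*w^4 - 9*l*w - 14*w^2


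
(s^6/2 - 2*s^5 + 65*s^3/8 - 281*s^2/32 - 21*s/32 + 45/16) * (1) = s^6/2 - 2*s^5 + 65*s^3/8 - 281*s^2/32 - 21*s/32 + 45/16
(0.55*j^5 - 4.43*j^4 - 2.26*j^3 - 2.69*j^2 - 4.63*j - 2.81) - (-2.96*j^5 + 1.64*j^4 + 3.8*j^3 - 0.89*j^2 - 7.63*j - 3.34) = 3.51*j^5 - 6.07*j^4 - 6.06*j^3 - 1.8*j^2 + 3.0*j + 0.53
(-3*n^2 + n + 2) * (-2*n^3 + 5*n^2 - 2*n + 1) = 6*n^5 - 17*n^4 + 7*n^3 + 5*n^2 - 3*n + 2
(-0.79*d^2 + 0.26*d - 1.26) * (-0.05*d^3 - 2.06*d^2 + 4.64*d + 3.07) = 0.0395*d^5 + 1.6144*d^4 - 4.1382*d^3 + 1.3767*d^2 - 5.0482*d - 3.8682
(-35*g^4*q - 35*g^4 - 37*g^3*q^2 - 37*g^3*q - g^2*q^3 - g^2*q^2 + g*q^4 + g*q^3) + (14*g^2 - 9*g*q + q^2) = -35*g^4*q - 35*g^4 - 37*g^3*q^2 - 37*g^3*q - g^2*q^3 - g^2*q^2 + 14*g^2 + g*q^4 + g*q^3 - 9*g*q + q^2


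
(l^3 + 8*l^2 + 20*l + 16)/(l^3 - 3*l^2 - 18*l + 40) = (l^2 + 4*l + 4)/(l^2 - 7*l + 10)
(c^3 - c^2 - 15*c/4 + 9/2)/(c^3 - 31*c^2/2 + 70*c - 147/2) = (c^2 + c/2 - 3)/(c^2 - 14*c + 49)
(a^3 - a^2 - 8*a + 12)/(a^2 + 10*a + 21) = (a^2 - 4*a + 4)/(a + 7)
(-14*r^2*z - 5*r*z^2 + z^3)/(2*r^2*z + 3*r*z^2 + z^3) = (-7*r + z)/(r + z)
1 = 1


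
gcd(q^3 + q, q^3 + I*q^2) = q^2 + I*q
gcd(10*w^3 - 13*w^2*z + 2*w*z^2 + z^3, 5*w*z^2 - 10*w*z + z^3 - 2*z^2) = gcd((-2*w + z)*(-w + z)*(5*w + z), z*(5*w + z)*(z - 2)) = 5*w + z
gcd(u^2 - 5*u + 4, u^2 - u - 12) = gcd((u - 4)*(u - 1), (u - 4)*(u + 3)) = u - 4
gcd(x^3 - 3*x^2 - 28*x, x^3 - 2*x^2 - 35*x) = x^2 - 7*x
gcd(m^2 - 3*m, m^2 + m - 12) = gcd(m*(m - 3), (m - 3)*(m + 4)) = m - 3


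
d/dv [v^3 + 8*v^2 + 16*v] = 3*v^2 + 16*v + 16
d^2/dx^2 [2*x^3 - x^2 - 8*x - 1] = 12*x - 2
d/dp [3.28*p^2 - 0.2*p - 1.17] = 6.56*p - 0.2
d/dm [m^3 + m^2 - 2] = m*(3*m + 2)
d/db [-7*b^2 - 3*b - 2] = -14*b - 3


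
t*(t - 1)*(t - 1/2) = t^3 - 3*t^2/2 + t/2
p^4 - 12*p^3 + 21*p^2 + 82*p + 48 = (p - 8)*(p - 6)*(p + 1)^2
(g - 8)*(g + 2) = g^2 - 6*g - 16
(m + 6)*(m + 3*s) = m^2 + 3*m*s + 6*m + 18*s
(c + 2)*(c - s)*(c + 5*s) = c^3 + 4*c^2*s + 2*c^2 - 5*c*s^2 + 8*c*s - 10*s^2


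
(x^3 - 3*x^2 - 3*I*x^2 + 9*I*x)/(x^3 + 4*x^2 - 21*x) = (x - 3*I)/(x + 7)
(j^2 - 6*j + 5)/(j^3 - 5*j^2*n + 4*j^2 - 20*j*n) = (j^2 - 6*j + 5)/(j*(j^2 - 5*j*n + 4*j - 20*n))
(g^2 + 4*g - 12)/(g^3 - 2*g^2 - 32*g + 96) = (g - 2)/(g^2 - 8*g + 16)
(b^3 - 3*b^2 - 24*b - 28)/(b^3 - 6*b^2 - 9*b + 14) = (b + 2)/(b - 1)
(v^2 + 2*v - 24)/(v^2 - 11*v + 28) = (v + 6)/(v - 7)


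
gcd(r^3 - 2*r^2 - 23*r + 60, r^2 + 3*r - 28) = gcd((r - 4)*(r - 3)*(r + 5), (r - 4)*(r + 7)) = r - 4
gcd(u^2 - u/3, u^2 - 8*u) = u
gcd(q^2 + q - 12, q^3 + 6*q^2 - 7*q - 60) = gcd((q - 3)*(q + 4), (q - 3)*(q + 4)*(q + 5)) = q^2 + q - 12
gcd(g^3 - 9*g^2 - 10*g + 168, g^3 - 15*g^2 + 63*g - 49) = g - 7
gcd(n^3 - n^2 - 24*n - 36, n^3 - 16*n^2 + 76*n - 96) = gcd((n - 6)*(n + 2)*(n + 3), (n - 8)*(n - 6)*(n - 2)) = n - 6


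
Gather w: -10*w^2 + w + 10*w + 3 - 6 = -10*w^2 + 11*w - 3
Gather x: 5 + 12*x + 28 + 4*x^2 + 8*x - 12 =4*x^2 + 20*x + 21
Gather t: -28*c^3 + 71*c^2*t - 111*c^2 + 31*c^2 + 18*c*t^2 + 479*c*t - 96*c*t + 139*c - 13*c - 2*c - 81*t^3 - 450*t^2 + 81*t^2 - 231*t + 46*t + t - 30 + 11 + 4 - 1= -28*c^3 - 80*c^2 + 124*c - 81*t^3 + t^2*(18*c - 369) + t*(71*c^2 + 383*c - 184) - 16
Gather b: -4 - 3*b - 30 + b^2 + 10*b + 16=b^2 + 7*b - 18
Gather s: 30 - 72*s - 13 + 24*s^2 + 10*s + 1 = 24*s^2 - 62*s + 18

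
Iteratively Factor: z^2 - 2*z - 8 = (z - 4)*(z + 2)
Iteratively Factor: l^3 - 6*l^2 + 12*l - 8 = (l - 2)*(l^2 - 4*l + 4) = (l - 2)^2*(l - 2)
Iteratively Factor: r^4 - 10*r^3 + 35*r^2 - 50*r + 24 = (r - 4)*(r^3 - 6*r^2 + 11*r - 6) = (r - 4)*(r - 1)*(r^2 - 5*r + 6) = (r - 4)*(r - 2)*(r - 1)*(r - 3)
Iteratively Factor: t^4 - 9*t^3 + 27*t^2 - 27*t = (t - 3)*(t^3 - 6*t^2 + 9*t) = (t - 3)^2*(t^2 - 3*t) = t*(t - 3)^2*(t - 3)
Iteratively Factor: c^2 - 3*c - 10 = (c + 2)*(c - 5)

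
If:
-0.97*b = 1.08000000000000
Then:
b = -1.11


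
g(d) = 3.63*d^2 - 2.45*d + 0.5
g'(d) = 7.26*d - 2.45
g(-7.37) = 215.73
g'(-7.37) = -55.96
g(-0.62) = 3.41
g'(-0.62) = -6.95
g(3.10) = 27.79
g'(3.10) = 20.06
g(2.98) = 25.43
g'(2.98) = 19.18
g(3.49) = 36.16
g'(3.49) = 22.89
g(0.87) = 1.12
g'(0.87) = 3.87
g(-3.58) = 55.79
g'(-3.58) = -28.44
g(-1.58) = 13.43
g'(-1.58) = -13.92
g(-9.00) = 316.58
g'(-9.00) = -67.79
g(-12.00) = 552.62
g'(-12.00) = -89.57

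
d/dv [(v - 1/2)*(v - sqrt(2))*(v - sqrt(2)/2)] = 3*v^2 - 3*sqrt(2)*v - v + 1 + 3*sqrt(2)/4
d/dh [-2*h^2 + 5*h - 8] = 5 - 4*h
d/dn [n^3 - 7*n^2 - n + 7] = 3*n^2 - 14*n - 1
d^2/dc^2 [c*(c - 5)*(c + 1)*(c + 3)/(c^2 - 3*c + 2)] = 2*(c^6 - 9*c^5 + 33*c^4 - 121*c^3 + 144*c^2 + 78*c - 158)/(c^6 - 9*c^5 + 33*c^4 - 63*c^3 + 66*c^2 - 36*c + 8)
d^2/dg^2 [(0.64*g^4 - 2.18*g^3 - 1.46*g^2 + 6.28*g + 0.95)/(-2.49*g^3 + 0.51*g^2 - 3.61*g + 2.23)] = (-1.4210854715202e-14*g^8 - 1.13686837721616e-13*g^7 + 34.81392*g^6 - 365.447124*g^5 - 10.725936*g^4 + 382.105808*g^3 - 624.623316*g^2 + 86.742876*g - 109.19102)/(15.438249*g^9 - 9.486153*g^8 + 69.09003*g^7 - 69.117354*g^6 + 117.157932*g^5 - 141.950664*g^4 + 108.827362*g^3 - 94.793286*g^2 + 53.856507*g - 11.089567)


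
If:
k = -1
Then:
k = -1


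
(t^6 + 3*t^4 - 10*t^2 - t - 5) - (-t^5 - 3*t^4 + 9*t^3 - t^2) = t^6 + t^5 + 6*t^4 - 9*t^3 - 9*t^2 - t - 5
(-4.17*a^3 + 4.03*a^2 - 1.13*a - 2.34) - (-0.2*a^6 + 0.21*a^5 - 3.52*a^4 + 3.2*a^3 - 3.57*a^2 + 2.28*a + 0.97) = 0.2*a^6 - 0.21*a^5 + 3.52*a^4 - 7.37*a^3 + 7.6*a^2 - 3.41*a - 3.31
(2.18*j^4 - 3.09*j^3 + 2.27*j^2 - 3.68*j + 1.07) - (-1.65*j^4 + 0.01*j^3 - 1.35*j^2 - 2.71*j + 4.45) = 3.83*j^4 - 3.1*j^3 + 3.62*j^2 - 0.97*j - 3.38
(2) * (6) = 12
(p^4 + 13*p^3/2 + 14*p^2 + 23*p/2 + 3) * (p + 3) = p^5 + 19*p^4/2 + 67*p^3/2 + 107*p^2/2 + 75*p/2 + 9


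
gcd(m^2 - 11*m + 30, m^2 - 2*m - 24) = m - 6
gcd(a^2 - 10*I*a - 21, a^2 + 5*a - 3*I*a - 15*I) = a - 3*I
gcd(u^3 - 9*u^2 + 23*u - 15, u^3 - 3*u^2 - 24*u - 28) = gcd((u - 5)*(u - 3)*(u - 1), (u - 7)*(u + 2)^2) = 1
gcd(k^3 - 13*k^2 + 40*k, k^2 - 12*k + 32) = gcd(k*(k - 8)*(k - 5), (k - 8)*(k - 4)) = k - 8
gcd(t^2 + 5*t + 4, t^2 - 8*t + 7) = 1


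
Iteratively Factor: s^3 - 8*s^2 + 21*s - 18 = (s - 3)*(s^2 - 5*s + 6) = (s - 3)*(s - 2)*(s - 3)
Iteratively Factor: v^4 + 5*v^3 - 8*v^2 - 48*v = (v + 4)*(v^3 + v^2 - 12*v) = (v + 4)^2*(v^2 - 3*v) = (v - 3)*(v + 4)^2*(v)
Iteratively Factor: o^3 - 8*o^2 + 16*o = (o - 4)*(o^2 - 4*o) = o*(o - 4)*(o - 4)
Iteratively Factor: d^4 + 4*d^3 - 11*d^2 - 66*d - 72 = (d + 3)*(d^3 + d^2 - 14*d - 24) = (d + 3)^2*(d^2 - 2*d - 8) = (d - 4)*(d + 3)^2*(d + 2)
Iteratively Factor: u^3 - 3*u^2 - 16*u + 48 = (u - 4)*(u^2 + u - 12) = (u - 4)*(u + 4)*(u - 3)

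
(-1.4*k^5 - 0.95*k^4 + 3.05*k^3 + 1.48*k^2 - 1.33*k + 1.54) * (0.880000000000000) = -1.232*k^5 - 0.836*k^4 + 2.684*k^3 + 1.3024*k^2 - 1.1704*k + 1.3552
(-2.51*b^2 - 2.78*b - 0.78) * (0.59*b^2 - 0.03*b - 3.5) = -1.4809*b^4 - 1.5649*b^3 + 8.4082*b^2 + 9.7534*b + 2.73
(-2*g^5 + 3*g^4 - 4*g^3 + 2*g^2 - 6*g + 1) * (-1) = 2*g^5 - 3*g^4 + 4*g^3 - 2*g^2 + 6*g - 1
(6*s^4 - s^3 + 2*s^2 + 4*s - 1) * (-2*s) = -12*s^5 + 2*s^4 - 4*s^3 - 8*s^2 + 2*s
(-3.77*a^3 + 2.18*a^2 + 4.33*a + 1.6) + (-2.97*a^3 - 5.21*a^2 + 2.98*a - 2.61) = -6.74*a^3 - 3.03*a^2 + 7.31*a - 1.01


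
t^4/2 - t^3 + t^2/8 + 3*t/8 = t*(t/2 + 1/4)*(t - 3/2)*(t - 1)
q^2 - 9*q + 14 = (q - 7)*(q - 2)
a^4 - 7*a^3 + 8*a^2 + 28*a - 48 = (a - 4)*(a - 3)*(a - 2)*(a + 2)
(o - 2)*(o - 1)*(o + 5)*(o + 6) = o^4 + 8*o^3 - o^2 - 68*o + 60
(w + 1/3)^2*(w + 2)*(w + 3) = w^4 + 17*w^3/3 + 85*w^2/9 + 41*w/9 + 2/3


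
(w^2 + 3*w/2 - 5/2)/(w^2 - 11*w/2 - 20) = (w - 1)/(w - 8)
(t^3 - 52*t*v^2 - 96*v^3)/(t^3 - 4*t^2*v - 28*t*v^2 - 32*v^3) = (t + 6*v)/(t + 2*v)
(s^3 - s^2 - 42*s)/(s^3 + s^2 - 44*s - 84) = s/(s + 2)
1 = 1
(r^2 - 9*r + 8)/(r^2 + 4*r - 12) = (r^2 - 9*r + 8)/(r^2 + 4*r - 12)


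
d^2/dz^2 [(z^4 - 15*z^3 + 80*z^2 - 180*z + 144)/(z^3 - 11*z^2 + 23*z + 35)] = 2*(13*z^6 - 369*z^5 + 4866*z^4 - 36942*z^3 + 163533*z^2 - 387441*z + 374516)/(z^9 - 33*z^8 + 432*z^7 - 2744*z^6 + 7626*z^5 + 78*z^4 - 37288*z^3 + 15120*z^2 + 84525*z + 42875)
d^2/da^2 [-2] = 0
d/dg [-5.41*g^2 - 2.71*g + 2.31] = -10.82*g - 2.71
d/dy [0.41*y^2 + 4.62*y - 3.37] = 0.82*y + 4.62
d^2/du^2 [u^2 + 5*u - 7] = 2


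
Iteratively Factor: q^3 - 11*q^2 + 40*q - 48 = (q - 3)*(q^2 - 8*q + 16) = (q - 4)*(q - 3)*(q - 4)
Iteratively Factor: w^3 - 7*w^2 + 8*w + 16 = (w + 1)*(w^2 - 8*w + 16) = (w - 4)*(w + 1)*(w - 4)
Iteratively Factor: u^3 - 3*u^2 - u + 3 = (u - 3)*(u^2 - 1) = (u - 3)*(u + 1)*(u - 1)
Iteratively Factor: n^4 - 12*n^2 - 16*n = (n + 2)*(n^3 - 2*n^2 - 8*n) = (n + 2)^2*(n^2 - 4*n) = (n - 4)*(n + 2)^2*(n)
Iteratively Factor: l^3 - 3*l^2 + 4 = (l - 2)*(l^2 - l - 2) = (l - 2)*(l + 1)*(l - 2)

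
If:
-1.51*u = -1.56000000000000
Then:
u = 1.03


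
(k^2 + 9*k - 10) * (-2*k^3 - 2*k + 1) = -2*k^5 - 18*k^4 + 18*k^3 - 17*k^2 + 29*k - 10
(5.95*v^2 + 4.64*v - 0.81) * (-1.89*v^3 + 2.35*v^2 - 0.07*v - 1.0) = -11.2455*v^5 + 5.2129*v^4 + 12.0184*v^3 - 8.1783*v^2 - 4.5833*v + 0.81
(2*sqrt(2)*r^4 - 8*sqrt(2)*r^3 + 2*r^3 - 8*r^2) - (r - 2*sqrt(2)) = 2*sqrt(2)*r^4 - 8*sqrt(2)*r^3 + 2*r^3 - 8*r^2 - r + 2*sqrt(2)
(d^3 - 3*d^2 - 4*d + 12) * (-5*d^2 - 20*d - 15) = -5*d^5 - 5*d^4 + 65*d^3 + 65*d^2 - 180*d - 180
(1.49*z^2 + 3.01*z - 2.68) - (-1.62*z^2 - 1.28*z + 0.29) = 3.11*z^2 + 4.29*z - 2.97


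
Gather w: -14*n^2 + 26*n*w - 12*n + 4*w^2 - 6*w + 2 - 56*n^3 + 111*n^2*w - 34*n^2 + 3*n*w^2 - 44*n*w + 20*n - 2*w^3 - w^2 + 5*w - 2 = -56*n^3 - 48*n^2 + 8*n - 2*w^3 + w^2*(3*n + 3) + w*(111*n^2 - 18*n - 1)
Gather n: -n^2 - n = -n^2 - n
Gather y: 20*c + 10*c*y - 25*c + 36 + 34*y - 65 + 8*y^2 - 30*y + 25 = -5*c + 8*y^2 + y*(10*c + 4) - 4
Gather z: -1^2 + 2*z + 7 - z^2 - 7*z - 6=-z^2 - 5*z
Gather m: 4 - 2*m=4 - 2*m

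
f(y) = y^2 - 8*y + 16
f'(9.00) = 10.00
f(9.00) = 25.00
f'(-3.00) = -14.00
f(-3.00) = 49.00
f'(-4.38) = -16.76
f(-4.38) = 70.22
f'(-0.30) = -8.60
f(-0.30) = 18.49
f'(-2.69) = -13.38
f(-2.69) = 44.76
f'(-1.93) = -11.86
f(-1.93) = 35.16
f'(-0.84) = -9.68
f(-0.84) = 23.43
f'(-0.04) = -8.08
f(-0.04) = 16.32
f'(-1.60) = -11.20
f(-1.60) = 31.36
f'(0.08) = -7.84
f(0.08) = 15.37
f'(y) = 2*y - 8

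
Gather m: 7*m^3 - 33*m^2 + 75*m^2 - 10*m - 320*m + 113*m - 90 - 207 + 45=7*m^3 + 42*m^2 - 217*m - 252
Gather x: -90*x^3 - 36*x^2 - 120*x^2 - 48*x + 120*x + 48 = -90*x^3 - 156*x^2 + 72*x + 48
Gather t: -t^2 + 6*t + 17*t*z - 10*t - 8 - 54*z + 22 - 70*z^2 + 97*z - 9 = -t^2 + t*(17*z - 4) - 70*z^2 + 43*z + 5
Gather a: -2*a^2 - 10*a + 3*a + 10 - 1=-2*a^2 - 7*a + 9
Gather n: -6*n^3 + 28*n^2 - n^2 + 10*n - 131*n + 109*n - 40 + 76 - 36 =-6*n^3 + 27*n^2 - 12*n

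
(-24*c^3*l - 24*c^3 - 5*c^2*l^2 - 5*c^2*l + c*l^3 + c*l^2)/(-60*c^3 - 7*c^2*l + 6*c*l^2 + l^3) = c*(24*c^2*l + 24*c^2 + 5*c*l^2 + 5*c*l - l^3 - l^2)/(60*c^3 + 7*c^2*l - 6*c*l^2 - l^3)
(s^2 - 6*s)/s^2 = (s - 6)/s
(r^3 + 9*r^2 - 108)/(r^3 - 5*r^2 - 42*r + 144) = (r + 6)/(r - 8)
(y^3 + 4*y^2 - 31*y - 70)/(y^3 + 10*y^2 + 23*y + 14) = (y - 5)/(y + 1)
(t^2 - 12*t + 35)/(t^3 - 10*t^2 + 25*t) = (t - 7)/(t*(t - 5))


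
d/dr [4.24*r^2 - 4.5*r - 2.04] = 8.48*r - 4.5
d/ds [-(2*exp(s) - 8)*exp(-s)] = -8*exp(-s)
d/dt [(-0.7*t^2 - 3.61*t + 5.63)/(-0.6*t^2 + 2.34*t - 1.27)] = (-3.804*t^2 + 8.534*t - 8.5895)/(0.36*t^4 - 2.808*t^3 + 6.9996*t^2 - 5.9436*t + 1.6129)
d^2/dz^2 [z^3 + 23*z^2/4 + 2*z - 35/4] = 6*z + 23/2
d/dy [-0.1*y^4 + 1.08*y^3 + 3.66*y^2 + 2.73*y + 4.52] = -0.4*y^3 + 3.24*y^2 + 7.32*y + 2.73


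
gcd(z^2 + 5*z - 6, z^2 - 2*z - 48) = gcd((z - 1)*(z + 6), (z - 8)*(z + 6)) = z + 6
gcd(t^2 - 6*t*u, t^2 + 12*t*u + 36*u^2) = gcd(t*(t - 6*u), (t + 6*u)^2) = 1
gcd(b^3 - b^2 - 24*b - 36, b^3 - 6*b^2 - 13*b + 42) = b + 3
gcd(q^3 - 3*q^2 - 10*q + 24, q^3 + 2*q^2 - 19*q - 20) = q - 4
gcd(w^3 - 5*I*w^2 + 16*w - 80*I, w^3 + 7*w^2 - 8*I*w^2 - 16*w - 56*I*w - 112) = w - 4*I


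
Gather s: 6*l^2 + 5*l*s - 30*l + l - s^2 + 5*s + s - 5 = 6*l^2 - 29*l - s^2 + s*(5*l + 6) - 5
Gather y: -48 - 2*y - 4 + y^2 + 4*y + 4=y^2 + 2*y - 48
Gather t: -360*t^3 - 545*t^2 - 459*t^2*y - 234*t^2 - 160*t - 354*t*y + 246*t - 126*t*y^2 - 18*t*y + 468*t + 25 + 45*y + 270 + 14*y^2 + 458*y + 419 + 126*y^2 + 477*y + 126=-360*t^3 + t^2*(-459*y - 779) + t*(-126*y^2 - 372*y + 554) + 140*y^2 + 980*y + 840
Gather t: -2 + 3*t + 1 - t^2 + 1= -t^2 + 3*t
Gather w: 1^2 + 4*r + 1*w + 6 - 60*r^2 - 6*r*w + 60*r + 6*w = -60*r^2 + 64*r + w*(7 - 6*r) + 7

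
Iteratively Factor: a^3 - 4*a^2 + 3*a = (a - 1)*(a^2 - 3*a) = (a - 3)*(a - 1)*(a)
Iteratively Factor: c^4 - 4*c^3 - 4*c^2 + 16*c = (c + 2)*(c^3 - 6*c^2 + 8*c) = c*(c + 2)*(c^2 - 6*c + 8) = c*(c - 4)*(c + 2)*(c - 2)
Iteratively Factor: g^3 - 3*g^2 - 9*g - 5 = (g + 1)*(g^2 - 4*g - 5) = (g - 5)*(g + 1)*(g + 1)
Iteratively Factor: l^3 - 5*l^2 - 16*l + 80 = (l + 4)*(l^2 - 9*l + 20) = (l - 5)*(l + 4)*(l - 4)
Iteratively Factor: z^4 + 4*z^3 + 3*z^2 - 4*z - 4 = (z + 2)*(z^3 + 2*z^2 - z - 2) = (z + 1)*(z + 2)*(z^2 + z - 2) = (z + 1)*(z + 2)^2*(z - 1)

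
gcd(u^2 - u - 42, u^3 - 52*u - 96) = u + 6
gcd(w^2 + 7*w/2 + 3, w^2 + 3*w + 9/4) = w + 3/2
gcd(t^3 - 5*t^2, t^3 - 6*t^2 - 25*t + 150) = t - 5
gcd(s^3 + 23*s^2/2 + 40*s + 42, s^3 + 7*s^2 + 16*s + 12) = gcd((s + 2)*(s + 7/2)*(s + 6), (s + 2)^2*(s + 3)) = s + 2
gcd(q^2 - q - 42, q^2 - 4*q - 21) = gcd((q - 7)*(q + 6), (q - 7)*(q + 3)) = q - 7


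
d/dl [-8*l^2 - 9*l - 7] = -16*l - 9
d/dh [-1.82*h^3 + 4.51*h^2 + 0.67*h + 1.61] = -5.46*h^2 + 9.02*h + 0.67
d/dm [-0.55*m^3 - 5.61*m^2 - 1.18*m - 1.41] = -1.65*m^2 - 11.22*m - 1.18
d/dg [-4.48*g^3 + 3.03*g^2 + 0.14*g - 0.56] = -13.44*g^2 + 6.06*g + 0.14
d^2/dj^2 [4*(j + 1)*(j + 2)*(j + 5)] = 24*j + 64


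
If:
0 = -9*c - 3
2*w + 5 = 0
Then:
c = -1/3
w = -5/2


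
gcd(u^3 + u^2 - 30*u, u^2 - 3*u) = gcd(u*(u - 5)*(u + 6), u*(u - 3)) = u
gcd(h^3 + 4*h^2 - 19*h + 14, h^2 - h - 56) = h + 7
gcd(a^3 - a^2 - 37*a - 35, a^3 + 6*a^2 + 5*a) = a^2 + 6*a + 5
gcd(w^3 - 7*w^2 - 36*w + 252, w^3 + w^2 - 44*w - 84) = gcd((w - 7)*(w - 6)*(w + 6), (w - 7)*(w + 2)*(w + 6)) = w^2 - w - 42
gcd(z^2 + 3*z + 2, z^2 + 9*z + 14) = z + 2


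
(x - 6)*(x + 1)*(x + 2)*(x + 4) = x^4 + x^3 - 28*x^2 - 76*x - 48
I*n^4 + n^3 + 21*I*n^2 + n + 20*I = (n - 5*I)*(n + I)*(n + 4*I)*(I*n + 1)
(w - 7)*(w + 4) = w^2 - 3*w - 28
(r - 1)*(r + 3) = r^2 + 2*r - 3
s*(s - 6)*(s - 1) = s^3 - 7*s^2 + 6*s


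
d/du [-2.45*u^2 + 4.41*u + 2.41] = 4.41 - 4.9*u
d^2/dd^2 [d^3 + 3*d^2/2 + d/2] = 6*d + 3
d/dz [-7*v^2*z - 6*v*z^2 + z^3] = -7*v^2 - 12*v*z + 3*z^2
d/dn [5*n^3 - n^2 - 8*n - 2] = 15*n^2 - 2*n - 8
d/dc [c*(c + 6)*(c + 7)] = 3*c^2 + 26*c + 42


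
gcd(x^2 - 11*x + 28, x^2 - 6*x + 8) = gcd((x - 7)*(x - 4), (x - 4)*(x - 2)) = x - 4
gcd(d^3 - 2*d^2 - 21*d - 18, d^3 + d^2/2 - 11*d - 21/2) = d^2 + 4*d + 3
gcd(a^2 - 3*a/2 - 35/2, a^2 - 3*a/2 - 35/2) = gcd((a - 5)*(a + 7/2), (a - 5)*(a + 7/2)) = a^2 - 3*a/2 - 35/2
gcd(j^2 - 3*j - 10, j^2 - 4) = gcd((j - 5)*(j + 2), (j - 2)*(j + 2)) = j + 2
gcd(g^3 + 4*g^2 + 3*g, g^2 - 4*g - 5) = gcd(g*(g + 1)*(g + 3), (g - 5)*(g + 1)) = g + 1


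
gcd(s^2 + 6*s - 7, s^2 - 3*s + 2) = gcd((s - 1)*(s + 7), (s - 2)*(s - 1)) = s - 1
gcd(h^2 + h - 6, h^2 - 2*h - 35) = 1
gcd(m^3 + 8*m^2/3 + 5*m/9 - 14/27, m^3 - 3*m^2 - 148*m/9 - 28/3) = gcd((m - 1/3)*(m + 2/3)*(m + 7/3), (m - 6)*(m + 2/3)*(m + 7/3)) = m^2 + 3*m + 14/9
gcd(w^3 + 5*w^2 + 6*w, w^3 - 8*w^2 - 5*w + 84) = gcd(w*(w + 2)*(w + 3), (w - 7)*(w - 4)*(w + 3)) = w + 3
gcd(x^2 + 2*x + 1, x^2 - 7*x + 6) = 1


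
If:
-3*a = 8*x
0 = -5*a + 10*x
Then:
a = 0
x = 0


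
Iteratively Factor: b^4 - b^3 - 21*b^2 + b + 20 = (b + 4)*(b^3 - 5*b^2 - b + 5) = (b + 1)*(b + 4)*(b^2 - 6*b + 5) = (b - 1)*(b + 1)*(b + 4)*(b - 5)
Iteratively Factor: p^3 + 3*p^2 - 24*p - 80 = (p + 4)*(p^2 - p - 20) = (p - 5)*(p + 4)*(p + 4)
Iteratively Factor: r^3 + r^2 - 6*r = (r + 3)*(r^2 - 2*r) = r*(r + 3)*(r - 2)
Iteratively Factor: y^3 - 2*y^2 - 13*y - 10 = (y + 1)*(y^2 - 3*y - 10) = (y + 1)*(y + 2)*(y - 5)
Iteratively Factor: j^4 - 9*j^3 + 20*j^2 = (j)*(j^3 - 9*j^2 + 20*j) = j*(j - 5)*(j^2 - 4*j) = j^2*(j - 5)*(j - 4)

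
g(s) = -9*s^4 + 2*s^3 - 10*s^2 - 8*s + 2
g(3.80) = -1939.68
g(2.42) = -356.26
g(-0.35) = 3.35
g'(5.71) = -6628.67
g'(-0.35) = 1.28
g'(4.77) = -3874.01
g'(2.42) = -531.47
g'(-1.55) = 171.47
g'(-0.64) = 16.69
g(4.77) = -4705.88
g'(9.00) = -25946.00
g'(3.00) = -986.00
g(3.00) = -787.00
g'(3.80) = -1972.75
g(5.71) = -9564.63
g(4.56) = -3944.14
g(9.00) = -58471.00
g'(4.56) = -3387.92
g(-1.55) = -69.02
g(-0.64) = 0.99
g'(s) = -36*s^3 + 6*s^2 - 20*s - 8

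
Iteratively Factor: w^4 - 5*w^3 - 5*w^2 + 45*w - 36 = (w - 4)*(w^3 - w^2 - 9*w + 9) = (w - 4)*(w - 3)*(w^2 + 2*w - 3) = (w - 4)*(w - 3)*(w - 1)*(w + 3)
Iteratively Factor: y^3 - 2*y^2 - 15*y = (y + 3)*(y^2 - 5*y) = (y - 5)*(y + 3)*(y)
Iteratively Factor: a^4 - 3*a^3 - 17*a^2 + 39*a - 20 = (a + 4)*(a^3 - 7*a^2 + 11*a - 5) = (a - 1)*(a + 4)*(a^2 - 6*a + 5) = (a - 5)*(a - 1)*(a + 4)*(a - 1)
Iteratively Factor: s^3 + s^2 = (s)*(s^2 + s) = s^2*(s + 1)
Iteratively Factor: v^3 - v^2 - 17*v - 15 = (v + 1)*(v^2 - 2*v - 15) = (v - 5)*(v + 1)*(v + 3)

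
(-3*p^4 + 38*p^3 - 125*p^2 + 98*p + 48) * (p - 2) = -3*p^5 + 44*p^4 - 201*p^3 + 348*p^2 - 148*p - 96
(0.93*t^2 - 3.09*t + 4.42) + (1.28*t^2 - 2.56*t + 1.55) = 2.21*t^2 - 5.65*t + 5.97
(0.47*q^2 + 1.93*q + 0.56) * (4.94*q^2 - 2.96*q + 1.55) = 2.3218*q^4 + 8.143*q^3 - 2.2179*q^2 + 1.3339*q + 0.868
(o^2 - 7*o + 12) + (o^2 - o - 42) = 2*o^2 - 8*o - 30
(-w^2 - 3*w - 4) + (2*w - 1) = -w^2 - w - 5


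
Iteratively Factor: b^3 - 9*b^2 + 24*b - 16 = (b - 4)*(b^2 - 5*b + 4) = (b - 4)*(b - 1)*(b - 4)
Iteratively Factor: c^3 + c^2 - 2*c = (c)*(c^2 + c - 2) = c*(c - 1)*(c + 2)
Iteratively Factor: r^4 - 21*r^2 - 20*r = (r)*(r^3 - 21*r - 20) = r*(r - 5)*(r^2 + 5*r + 4) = r*(r - 5)*(r + 4)*(r + 1)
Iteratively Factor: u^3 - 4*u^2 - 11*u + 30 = (u - 5)*(u^2 + u - 6) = (u - 5)*(u + 3)*(u - 2)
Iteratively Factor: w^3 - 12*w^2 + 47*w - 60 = (w - 4)*(w^2 - 8*w + 15) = (w - 5)*(w - 4)*(w - 3)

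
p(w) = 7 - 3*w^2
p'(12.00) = -72.00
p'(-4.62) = 27.72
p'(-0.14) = 0.84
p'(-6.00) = 36.00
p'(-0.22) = 1.32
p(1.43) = 0.87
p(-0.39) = 6.54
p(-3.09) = -21.64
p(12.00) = -425.00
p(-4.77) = -61.26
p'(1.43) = -8.58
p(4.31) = -48.73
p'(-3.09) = 18.54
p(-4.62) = -57.03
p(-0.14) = 6.94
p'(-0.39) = 2.34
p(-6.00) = -101.00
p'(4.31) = -25.86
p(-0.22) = 6.85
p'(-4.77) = 28.62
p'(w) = -6*w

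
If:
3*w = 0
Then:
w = 0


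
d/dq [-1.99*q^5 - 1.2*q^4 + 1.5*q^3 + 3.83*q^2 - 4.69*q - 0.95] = -9.95*q^4 - 4.8*q^3 + 4.5*q^2 + 7.66*q - 4.69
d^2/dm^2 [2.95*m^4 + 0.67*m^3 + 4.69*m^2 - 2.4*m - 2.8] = 35.4*m^2 + 4.02*m + 9.38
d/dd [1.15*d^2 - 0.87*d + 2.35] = 2.3*d - 0.87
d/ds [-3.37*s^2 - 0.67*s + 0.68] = -6.74*s - 0.67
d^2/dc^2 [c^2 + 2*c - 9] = 2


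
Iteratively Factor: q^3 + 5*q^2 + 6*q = (q)*(q^2 + 5*q + 6) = q*(q + 3)*(q + 2)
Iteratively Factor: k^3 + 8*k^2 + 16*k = (k + 4)*(k^2 + 4*k) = (k + 4)^2*(k)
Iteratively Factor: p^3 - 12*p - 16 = (p + 2)*(p^2 - 2*p - 8) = (p - 4)*(p + 2)*(p + 2)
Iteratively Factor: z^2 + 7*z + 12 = (z + 3)*(z + 4)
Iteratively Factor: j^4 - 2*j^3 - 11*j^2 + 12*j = (j - 1)*(j^3 - j^2 - 12*j) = (j - 1)*(j + 3)*(j^2 - 4*j) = (j - 4)*(j - 1)*(j + 3)*(j)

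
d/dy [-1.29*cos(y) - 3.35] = 1.29*sin(y)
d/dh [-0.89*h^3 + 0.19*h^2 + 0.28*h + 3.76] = -2.67*h^2 + 0.38*h + 0.28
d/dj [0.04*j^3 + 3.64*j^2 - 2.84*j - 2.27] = 0.12*j^2 + 7.28*j - 2.84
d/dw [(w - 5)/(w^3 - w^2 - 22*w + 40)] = (w^3 - w^2 - 22*w + (w - 5)*(-3*w^2 + 2*w + 22) + 40)/(w^3 - w^2 - 22*w + 40)^2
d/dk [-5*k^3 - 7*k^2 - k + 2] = -15*k^2 - 14*k - 1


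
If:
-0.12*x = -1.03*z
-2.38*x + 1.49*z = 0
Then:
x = 0.00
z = 0.00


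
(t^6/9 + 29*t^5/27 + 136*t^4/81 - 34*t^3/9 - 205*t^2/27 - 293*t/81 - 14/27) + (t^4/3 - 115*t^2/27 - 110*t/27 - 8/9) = t^6/9 + 29*t^5/27 + 163*t^4/81 - 34*t^3/9 - 320*t^2/27 - 623*t/81 - 38/27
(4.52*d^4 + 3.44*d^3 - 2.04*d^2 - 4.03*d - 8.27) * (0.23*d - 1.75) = 1.0396*d^5 - 7.1188*d^4 - 6.4892*d^3 + 2.6431*d^2 + 5.1504*d + 14.4725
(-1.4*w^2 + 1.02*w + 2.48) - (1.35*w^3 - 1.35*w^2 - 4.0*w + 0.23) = -1.35*w^3 - 0.0499999999999998*w^2 + 5.02*w + 2.25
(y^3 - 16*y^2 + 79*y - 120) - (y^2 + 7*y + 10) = y^3 - 17*y^2 + 72*y - 130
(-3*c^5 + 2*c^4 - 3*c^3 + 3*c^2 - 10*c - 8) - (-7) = -3*c^5 + 2*c^4 - 3*c^3 + 3*c^2 - 10*c - 1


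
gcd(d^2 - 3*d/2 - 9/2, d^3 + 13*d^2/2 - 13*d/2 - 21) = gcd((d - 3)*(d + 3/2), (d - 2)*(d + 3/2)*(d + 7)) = d + 3/2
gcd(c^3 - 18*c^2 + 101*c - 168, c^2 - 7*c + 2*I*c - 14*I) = c - 7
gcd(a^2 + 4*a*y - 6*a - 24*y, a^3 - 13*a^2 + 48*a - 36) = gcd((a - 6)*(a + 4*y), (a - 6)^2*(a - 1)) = a - 6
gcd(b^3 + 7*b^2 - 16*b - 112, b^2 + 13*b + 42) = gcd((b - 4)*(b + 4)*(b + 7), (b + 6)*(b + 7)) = b + 7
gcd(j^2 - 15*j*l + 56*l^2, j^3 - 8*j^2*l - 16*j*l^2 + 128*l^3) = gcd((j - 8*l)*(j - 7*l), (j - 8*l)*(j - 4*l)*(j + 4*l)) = j - 8*l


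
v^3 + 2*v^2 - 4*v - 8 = (v - 2)*(v + 2)^2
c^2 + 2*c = c*(c + 2)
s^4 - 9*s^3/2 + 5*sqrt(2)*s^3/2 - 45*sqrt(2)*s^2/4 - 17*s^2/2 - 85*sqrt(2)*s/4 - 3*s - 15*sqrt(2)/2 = (s - 6)*(s + 1/2)*(s + 1)*(s + 5*sqrt(2)/2)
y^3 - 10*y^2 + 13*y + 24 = (y - 8)*(y - 3)*(y + 1)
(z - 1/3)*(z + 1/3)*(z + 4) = z^3 + 4*z^2 - z/9 - 4/9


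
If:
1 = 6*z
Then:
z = 1/6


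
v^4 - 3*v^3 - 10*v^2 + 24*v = v*(v - 4)*(v - 2)*(v + 3)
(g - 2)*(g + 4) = g^2 + 2*g - 8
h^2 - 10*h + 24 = (h - 6)*(h - 4)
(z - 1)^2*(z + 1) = z^3 - z^2 - z + 1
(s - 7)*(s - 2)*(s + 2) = s^3 - 7*s^2 - 4*s + 28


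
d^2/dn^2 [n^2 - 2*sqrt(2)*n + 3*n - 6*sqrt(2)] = 2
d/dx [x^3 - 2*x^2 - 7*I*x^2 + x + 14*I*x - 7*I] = 3*x^2 - 4*x - 14*I*x + 1 + 14*I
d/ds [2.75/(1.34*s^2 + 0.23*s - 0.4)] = (-7.37*s - 0.6325)/(1.34*s^2 + 0.23*s - 0.4)^2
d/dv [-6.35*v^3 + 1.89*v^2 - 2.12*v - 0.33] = -19.05*v^2 + 3.78*v - 2.12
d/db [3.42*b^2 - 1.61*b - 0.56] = 6.84*b - 1.61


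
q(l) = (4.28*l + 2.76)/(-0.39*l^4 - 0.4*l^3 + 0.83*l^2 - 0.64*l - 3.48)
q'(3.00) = 0.36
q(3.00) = -0.39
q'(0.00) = -1.08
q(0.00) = -0.79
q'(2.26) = 0.81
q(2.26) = -0.80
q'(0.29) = -1.09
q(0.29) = -1.11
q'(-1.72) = -0.86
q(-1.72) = 3.54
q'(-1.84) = 1.73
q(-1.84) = 3.48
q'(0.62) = -0.98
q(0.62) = -1.46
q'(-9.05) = 0.01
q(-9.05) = 0.02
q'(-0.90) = -2.39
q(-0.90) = 0.50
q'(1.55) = 0.95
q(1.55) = -1.51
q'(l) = (4.28*l + 2.76)*(1.56*l^3 + 1.2*l^2 - 1.66*l + 0.64)/(-0.39*l^4 - 0.4*l^3 + 0.83*l^2 - 0.64*l - 3.48)^2 + 4.28/(-0.39*l^4 - 0.4*l^3 + 0.83*l^2 - 0.64*l - 3.48) = (5.0076*l^4 + 7.7296*l^3 - 0.2404*l^2 - 4.5816*l - 13.128)/(0.1521*l^8 + 0.312*l^7 - 0.4874*l^6 - 0.1648*l^5 + 3.9153*l^4 + 1.7216*l^3 - 5.3672*l^2 + 4.4544*l + 12.1104)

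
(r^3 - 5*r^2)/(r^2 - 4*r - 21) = r^2*(5 - r)/(-r^2 + 4*r + 21)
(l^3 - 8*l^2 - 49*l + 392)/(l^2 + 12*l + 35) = (l^2 - 15*l + 56)/(l + 5)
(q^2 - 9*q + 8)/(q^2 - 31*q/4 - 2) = 4*(q - 1)/(4*q + 1)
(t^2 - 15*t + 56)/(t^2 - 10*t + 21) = (t - 8)/(t - 3)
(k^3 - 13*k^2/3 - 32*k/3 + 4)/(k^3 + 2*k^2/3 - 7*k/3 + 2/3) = (k - 6)/(k - 1)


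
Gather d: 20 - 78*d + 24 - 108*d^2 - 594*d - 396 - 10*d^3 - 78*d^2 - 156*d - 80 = -10*d^3 - 186*d^2 - 828*d - 432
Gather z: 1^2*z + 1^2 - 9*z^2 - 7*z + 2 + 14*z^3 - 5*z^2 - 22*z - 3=14*z^3 - 14*z^2 - 28*z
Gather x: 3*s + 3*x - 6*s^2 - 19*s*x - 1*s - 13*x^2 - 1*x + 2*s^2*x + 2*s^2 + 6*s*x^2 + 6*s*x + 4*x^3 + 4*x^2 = -4*s^2 + 2*s + 4*x^3 + x^2*(6*s - 9) + x*(2*s^2 - 13*s + 2)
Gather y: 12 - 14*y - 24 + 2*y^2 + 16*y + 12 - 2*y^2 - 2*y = 0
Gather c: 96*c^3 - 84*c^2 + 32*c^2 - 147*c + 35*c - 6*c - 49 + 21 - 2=96*c^3 - 52*c^2 - 118*c - 30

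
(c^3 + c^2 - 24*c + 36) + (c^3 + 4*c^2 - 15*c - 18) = 2*c^3 + 5*c^2 - 39*c + 18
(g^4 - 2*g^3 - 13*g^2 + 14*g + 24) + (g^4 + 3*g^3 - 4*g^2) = 2*g^4 + g^3 - 17*g^2 + 14*g + 24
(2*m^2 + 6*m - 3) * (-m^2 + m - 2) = -2*m^4 - 4*m^3 + 5*m^2 - 15*m + 6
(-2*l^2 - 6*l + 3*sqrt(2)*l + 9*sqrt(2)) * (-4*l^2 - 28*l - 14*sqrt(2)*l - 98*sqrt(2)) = 8*l^4 + 16*sqrt(2)*l^3 + 80*l^3 + 84*l^2 + 160*sqrt(2)*l^2 - 840*l + 336*sqrt(2)*l - 1764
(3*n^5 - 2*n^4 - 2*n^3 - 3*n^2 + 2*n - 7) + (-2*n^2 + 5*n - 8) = 3*n^5 - 2*n^4 - 2*n^3 - 5*n^2 + 7*n - 15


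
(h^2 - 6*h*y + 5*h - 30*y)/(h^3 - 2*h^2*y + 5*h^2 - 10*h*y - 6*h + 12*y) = (h^2 - 6*h*y + 5*h - 30*y)/(h^3 - 2*h^2*y + 5*h^2 - 10*h*y - 6*h + 12*y)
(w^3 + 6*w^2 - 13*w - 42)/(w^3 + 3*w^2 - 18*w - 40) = (w^2 + 4*w - 21)/(w^2 + w - 20)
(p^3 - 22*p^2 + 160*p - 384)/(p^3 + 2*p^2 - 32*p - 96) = (p^2 - 16*p + 64)/(p^2 + 8*p + 16)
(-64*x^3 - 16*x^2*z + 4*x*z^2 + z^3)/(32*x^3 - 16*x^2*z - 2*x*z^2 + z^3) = (-4*x - z)/(2*x - z)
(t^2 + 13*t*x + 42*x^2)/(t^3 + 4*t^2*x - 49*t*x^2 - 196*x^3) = (-t - 6*x)/(-t^2 + 3*t*x + 28*x^2)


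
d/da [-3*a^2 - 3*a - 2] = -6*a - 3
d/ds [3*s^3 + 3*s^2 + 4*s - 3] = 9*s^2 + 6*s + 4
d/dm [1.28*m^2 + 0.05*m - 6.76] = 2.56*m + 0.05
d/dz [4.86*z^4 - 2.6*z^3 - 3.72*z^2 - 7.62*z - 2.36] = 19.44*z^3 - 7.8*z^2 - 7.44*z - 7.62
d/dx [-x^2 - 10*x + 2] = -2*x - 10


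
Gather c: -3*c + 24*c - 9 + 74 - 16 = 21*c + 49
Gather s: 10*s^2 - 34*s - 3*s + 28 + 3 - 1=10*s^2 - 37*s + 30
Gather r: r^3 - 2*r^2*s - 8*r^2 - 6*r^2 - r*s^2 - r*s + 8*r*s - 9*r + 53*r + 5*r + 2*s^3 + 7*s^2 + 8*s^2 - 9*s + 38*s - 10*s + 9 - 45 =r^3 + r^2*(-2*s - 14) + r*(-s^2 + 7*s + 49) + 2*s^3 + 15*s^2 + 19*s - 36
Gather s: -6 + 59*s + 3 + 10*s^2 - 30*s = 10*s^2 + 29*s - 3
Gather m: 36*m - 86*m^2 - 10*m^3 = -10*m^3 - 86*m^2 + 36*m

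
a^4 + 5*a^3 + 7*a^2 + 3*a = a*(a + 1)^2*(a + 3)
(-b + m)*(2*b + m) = -2*b^2 + b*m + m^2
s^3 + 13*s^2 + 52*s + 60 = (s + 2)*(s + 5)*(s + 6)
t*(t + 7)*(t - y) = t^3 - t^2*y + 7*t^2 - 7*t*y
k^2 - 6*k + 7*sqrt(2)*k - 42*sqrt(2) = (k - 6)*(k + 7*sqrt(2))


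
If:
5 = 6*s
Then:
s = 5/6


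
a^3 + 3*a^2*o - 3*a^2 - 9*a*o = a*(a - 3)*(a + 3*o)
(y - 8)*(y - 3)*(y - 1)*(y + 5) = y^4 - 7*y^3 - 25*y^2 + 151*y - 120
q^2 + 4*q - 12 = (q - 2)*(q + 6)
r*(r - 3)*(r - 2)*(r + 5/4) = r^4 - 15*r^3/4 - r^2/4 + 15*r/2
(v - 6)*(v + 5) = v^2 - v - 30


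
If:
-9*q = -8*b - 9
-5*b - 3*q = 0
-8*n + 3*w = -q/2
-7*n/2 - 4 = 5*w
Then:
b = -9/23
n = -477/2323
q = 15/23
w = -3049/4646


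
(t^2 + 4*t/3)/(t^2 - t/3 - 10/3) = t*(3*t + 4)/(3*t^2 - t - 10)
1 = 1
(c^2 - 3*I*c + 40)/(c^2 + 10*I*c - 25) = (c - 8*I)/(c + 5*I)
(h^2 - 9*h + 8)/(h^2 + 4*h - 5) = (h - 8)/(h + 5)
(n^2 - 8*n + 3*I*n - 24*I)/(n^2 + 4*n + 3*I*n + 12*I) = (n - 8)/(n + 4)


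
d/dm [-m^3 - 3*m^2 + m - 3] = -3*m^2 - 6*m + 1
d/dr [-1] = 0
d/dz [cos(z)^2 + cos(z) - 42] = -sin(z) - sin(2*z)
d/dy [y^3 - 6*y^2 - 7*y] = 3*y^2 - 12*y - 7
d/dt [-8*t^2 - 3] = -16*t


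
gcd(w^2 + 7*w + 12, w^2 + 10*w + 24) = w + 4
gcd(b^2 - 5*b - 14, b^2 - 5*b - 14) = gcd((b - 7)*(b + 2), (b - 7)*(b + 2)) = b^2 - 5*b - 14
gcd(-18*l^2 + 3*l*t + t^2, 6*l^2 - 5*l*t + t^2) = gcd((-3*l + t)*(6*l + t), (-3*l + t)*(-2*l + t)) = -3*l + t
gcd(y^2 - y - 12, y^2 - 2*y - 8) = y - 4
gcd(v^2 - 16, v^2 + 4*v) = v + 4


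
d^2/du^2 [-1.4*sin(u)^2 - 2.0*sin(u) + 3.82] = 2.0*sin(u) - 2.8*cos(2*u)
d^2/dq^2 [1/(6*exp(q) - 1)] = (36*exp(q) + 6)*exp(q)/(6*exp(q) - 1)^3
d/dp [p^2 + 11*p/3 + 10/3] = 2*p + 11/3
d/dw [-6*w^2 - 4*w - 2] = -12*w - 4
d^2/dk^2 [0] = 0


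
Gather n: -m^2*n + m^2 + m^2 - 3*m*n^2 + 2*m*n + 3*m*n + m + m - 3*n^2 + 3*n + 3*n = 2*m^2 + 2*m + n^2*(-3*m - 3) + n*(-m^2 + 5*m + 6)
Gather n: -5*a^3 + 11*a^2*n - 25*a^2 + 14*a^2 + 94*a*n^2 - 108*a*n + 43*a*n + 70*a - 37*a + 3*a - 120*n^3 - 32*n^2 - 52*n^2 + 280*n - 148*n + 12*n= -5*a^3 - 11*a^2 + 36*a - 120*n^3 + n^2*(94*a - 84) + n*(11*a^2 - 65*a + 144)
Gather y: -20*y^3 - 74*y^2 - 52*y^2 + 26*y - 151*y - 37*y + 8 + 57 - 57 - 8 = -20*y^3 - 126*y^2 - 162*y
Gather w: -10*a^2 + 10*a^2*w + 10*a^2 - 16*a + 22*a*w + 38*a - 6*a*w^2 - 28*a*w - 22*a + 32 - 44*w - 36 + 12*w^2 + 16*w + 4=w^2*(12 - 6*a) + w*(10*a^2 - 6*a - 28)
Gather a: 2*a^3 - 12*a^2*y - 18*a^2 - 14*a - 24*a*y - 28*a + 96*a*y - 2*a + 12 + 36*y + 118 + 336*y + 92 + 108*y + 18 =2*a^3 + a^2*(-12*y - 18) + a*(72*y - 44) + 480*y + 240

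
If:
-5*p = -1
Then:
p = 1/5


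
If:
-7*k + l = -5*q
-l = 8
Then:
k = 5*q/7 - 8/7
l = -8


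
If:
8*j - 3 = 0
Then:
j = 3/8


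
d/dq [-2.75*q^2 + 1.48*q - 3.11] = 1.48 - 5.5*q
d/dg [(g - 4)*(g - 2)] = 2*g - 6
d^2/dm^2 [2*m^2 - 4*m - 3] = 4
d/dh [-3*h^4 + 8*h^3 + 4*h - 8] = -12*h^3 + 24*h^2 + 4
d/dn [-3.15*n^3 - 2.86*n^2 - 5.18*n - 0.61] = -9.45*n^2 - 5.72*n - 5.18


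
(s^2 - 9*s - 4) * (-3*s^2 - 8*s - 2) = -3*s^4 + 19*s^3 + 82*s^2 + 50*s + 8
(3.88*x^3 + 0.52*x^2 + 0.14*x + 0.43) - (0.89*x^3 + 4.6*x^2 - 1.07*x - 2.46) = 2.99*x^3 - 4.08*x^2 + 1.21*x + 2.89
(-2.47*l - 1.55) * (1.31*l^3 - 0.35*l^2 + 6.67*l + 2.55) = -3.2357*l^4 - 1.166*l^3 - 15.9324*l^2 - 16.637*l - 3.9525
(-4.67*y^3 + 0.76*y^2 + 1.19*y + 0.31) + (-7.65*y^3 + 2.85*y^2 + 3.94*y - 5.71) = -12.32*y^3 + 3.61*y^2 + 5.13*y - 5.4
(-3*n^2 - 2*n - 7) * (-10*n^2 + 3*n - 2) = 30*n^4 + 11*n^3 + 70*n^2 - 17*n + 14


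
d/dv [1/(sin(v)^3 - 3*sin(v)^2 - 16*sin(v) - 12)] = (-3*sin(v)^2 + 6*sin(v) + 16)*cos(v)/((sin(v) - 6)^2*(sin(v) + 1)^2*(sin(v) + 2)^2)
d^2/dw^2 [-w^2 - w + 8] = -2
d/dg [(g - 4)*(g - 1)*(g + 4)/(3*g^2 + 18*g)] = (g^4 + 12*g^3 + 10*g^2 - 32*g - 96)/(3*g^2*(g^2 + 12*g + 36))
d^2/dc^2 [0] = 0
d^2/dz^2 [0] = 0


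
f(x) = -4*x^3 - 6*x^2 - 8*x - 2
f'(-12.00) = -1592.00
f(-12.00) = 6142.00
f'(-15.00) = -2528.00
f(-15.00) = 12268.00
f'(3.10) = -160.52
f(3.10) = -203.62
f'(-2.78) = -67.38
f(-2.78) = 59.81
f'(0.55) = -18.23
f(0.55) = -8.88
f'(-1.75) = -23.75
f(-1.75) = 15.06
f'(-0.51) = -5.00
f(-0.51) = 1.05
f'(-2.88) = -72.97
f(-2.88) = 66.83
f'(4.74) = -334.49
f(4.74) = -600.71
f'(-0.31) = -5.43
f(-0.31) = 0.02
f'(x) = -12*x^2 - 12*x - 8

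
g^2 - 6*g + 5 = (g - 5)*(g - 1)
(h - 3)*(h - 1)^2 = h^3 - 5*h^2 + 7*h - 3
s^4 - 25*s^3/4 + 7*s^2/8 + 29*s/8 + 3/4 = (s - 6)*(s - 1)*(s + 1/4)*(s + 1/2)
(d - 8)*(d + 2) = d^2 - 6*d - 16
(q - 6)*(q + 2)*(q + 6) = q^3 + 2*q^2 - 36*q - 72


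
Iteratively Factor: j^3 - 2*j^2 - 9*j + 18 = (j - 2)*(j^2 - 9) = (j - 3)*(j - 2)*(j + 3)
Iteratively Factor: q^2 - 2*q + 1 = (q - 1)*(q - 1)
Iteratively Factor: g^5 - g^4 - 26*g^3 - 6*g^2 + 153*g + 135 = (g - 3)*(g^4 + 2*g^3 - 20*g^2 - 66*g - 45) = (g - 3)*(g + 3)*(g^3 - g^2 - 17*g - 15) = (g - 3)*(g + 1)*(g + 3)*(g^2 - 2*g - 15) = (g - 3)*(g + 1)*(g + 3)^2*(g - 5)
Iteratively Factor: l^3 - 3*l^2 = (l)*(l^2 - 3*l) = l^2*(l - 3)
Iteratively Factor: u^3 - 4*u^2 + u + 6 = (u + 1)*(u^2 - 5*u + 6) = (u - 3)*(u + 1)*(u - 2)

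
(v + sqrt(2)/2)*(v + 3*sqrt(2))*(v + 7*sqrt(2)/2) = v^3 + 7*sqrt(2)*v^2 + 55*v/2 + 21*sqrt(2)/2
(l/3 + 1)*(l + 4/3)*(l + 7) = l^3/3 + 34*l^2/9 + 103*l/9 + 28/3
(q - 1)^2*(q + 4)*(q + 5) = q^4 + 7*q^3 + 3*q^2 - 31*q + 20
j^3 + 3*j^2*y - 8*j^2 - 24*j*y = j*(j - 8)*(j + 3*y)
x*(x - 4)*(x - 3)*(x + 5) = x^4 - 2*x^3 - 23*x^2 + 60*x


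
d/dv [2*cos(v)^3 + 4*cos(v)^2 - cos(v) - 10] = (-6*cos(v)^2 - 8*cos(v) + 1)*sin(v)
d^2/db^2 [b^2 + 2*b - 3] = 2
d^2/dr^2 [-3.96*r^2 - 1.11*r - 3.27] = -7.92000000000000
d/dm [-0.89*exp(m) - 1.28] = -0.89*exp(m)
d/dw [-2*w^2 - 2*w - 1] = -4*w - 2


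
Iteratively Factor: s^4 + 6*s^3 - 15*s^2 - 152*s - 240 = (s + 3)*(s^3 + 3*s^2 - 24*s - 80) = (s + 3)*(s + 4)*(s^2 - s - 20) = (s + 3)*(s + 4)^2*(s - 5)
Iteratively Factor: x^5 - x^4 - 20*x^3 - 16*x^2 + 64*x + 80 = (x - 5)*(x^4 + 4*x^3 - 16*x - 16) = (x - 5)*(x + 2)*(x^3 + 2*x^2 - 4*x - 8) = (x - 5)*(x - 2)*(x + 2)*(x^2 + 4*x + 4) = (x - 5)*(x - 2)*(x + 2)^2*(x + 2)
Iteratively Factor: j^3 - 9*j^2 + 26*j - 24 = (j - 4)*(j^2 - 5*j + 6) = (j - 4)*(j - 3)*(j - 2)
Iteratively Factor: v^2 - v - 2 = (v - 2)*(v + 1)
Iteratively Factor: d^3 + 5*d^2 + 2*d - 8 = (d + 2)*(d^2 + 3*d - 4) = (d + 2)*(d + 4)*(d - 1)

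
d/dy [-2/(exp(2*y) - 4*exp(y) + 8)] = 4*(exp(y) - 2)*exp(y)/(exp(2*y) - 4*exp(y) + 8)^2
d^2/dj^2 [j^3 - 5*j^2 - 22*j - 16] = 6*j - 10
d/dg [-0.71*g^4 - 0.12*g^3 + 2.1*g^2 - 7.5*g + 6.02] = -2.84*g^3 - 0.36*g^2 + 4.2*g - 7.5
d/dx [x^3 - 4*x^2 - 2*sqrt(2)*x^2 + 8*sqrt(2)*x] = 3*x^2 - 8*x - 4*sqrt(2)*x + 8*sqrt(2)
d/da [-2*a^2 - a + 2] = -4*a - 1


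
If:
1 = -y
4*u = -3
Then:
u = -3/4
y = -1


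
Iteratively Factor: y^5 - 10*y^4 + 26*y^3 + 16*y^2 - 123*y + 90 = (y - 5)*(y^4 - 5*y^3 + y^2 + 21*y - 18) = (y - 5)*(y - 3)*(y^3 - 2*y^2 - 5*y + 6) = (y - 5)*(y - 3)*(y - 1)*(y^2 - y - 6) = (y - 5)*(y - 3)*(y - 1)*(y + 2)*(y - 3)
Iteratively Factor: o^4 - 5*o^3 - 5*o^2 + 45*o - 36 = (o - 4)*(o^3 - o^2 - 9*o + 9) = (o - 4)*(o - 3)*(o^2 + 2*o - 3) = (o - 4)*(o - 3)*(o + 3)*(o - 1)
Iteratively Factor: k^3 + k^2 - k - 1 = (k + 1)*(k^2 - 1) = (k + 1)^2*(k - 1)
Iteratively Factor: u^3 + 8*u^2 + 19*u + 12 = (u + 1)*(u^2 + 7*u + 12) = (u + 1)*(u + 3)*(u + 4)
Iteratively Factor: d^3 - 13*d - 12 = (d + 3)*(d^2 - 3*d - 4) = (d + 1)*(d + 3)*(d - 4)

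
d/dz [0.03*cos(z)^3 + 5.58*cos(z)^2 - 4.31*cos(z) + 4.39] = (-0.09*cos(z)^2 - 11.16*cos(z) + 4.31)*sin(z)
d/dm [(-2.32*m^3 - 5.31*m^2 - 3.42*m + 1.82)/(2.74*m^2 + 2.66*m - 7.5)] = (-6.3568*m^4 - 12.3424*m^3 + 47.4462*m^2 + 69.6764*m + 20.8088)/(7.5076*m^4 + 14.5768*m^3 - 34.0244*m^2 - 39.9*m + 56.25)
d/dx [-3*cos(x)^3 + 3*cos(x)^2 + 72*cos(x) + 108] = 3*(3*cos(x)^2 - 2*cos(x) - 24)*sin(x)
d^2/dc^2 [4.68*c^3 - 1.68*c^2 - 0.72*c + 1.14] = 28.08*c - 3.36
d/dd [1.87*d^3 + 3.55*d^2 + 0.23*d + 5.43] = 5.61*d^2 + 7.1*d + 0.23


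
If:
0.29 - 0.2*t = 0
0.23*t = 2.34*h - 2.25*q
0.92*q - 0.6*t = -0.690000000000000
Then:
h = 0.33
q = 0.20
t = 1.45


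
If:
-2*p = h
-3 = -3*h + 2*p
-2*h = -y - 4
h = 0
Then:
No Solution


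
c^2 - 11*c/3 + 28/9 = (c - 7/3)*(c - 4/3)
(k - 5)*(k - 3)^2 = k^3 - 11*k^2 + 39*k - 45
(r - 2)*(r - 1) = r^2 - 3*r + 2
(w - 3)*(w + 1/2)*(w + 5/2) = w^3 - 31*w/4 - 15/4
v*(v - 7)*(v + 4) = v^3 - 3*v^2 - 28*v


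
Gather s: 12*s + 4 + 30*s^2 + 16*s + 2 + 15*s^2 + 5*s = 45*s^2 + 33*s + 6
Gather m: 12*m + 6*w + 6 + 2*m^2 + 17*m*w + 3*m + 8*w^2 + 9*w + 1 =2*m^2 + m*(17*w + 15) + 8*w^2 + 15*w + 7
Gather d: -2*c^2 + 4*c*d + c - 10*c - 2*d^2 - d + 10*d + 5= -2*c^2 - 9*c - 2*d^2 + d*(4*c + 9) + 5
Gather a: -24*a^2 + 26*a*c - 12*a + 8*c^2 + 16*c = -24*a^2 + a*(26*c - 12) + 8*c^2 + 16*c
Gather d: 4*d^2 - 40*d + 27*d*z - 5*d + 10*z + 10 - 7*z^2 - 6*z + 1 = 4*d^2 + d*(27*z - 45) - 7*z^2 + 4*z + 11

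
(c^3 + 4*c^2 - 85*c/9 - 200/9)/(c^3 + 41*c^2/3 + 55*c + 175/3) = (c - 8/3)/(c + 7)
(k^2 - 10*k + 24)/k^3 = (k^2 - 10*k + 24)/k^3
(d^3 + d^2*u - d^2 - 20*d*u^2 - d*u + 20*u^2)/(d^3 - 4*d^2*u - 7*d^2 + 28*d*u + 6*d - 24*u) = (d + 5*u)/(d - 6)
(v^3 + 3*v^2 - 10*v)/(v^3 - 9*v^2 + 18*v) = (v^2 + 3*v - 10)/(v^2 - 9*v + 18)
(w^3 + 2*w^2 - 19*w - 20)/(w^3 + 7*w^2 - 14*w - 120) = (w + 1)/(w + 6)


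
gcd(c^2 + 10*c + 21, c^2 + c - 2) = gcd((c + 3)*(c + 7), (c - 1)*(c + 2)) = 1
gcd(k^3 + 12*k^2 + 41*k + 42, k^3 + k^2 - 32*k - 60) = k + 2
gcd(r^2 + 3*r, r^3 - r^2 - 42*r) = r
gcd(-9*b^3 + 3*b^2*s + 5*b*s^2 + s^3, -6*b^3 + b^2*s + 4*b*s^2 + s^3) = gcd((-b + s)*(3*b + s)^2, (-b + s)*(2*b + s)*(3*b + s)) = -3*b^2 + 2*b*s + s^2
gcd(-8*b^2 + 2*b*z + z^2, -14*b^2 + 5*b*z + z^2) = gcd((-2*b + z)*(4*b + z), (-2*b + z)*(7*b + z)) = -2*b + z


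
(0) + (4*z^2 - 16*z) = 4*z^2 - 16*z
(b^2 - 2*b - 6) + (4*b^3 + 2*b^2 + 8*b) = 4*b^3 + 3*b^2 + 6*b - 6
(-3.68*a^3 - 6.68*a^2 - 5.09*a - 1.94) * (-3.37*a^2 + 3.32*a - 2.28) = 12.4016*a^5 + 10.294*a^4 + 3.3661*a^3 + 4.8694*a^2 + 5.1644*a + 4.4232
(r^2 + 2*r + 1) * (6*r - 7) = 6*r^3 + 5*r^2 - 8*r - 7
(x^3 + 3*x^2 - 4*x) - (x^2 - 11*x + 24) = x^3 + 2*x^2 + 7*x - 24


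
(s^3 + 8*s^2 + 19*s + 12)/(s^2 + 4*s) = s + 4 + 3/s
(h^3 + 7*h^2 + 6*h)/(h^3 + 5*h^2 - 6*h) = (h + 1)/(h - 1)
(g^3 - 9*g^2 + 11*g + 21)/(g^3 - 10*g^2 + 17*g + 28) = (g - 3)/(g - 4)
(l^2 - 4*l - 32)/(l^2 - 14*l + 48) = (l + 4)/(l - 6)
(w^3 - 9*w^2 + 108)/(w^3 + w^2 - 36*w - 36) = (w^2 - 3*w - 18)/(w^2 + 7*w + 6)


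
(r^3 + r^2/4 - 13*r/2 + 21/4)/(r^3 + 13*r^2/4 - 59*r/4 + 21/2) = (r + 3)/(r + 6)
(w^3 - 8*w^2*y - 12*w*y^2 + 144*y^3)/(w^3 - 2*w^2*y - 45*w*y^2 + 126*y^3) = (-w^2 + 2*w*y + 24*y^2)/(-w^2 - 4*w*y + 21*y^2)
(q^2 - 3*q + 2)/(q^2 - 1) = (q - 2)/(q + 1)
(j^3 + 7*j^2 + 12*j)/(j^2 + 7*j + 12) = j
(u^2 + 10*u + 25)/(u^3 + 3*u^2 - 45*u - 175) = 1/(u - 7)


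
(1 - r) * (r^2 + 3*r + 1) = -r^3 - 2*r^2 + 2*r + 1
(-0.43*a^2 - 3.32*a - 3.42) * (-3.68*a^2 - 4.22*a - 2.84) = 1.5824*a^4 + 14.0322*a^3 + 27.8172*a^2 + 23.8612*a + 9.7128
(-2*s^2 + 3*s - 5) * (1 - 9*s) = 18*s^3 - 29*s^2 + 48*s - 5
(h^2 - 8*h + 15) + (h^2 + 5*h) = 2*h^2 - 3*h + 15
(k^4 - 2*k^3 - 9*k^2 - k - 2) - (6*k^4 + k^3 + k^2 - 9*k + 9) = -5*k^4 - 3*k^3 - 10*k^2 + 8*k - 11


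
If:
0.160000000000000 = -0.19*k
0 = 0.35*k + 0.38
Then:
No Solution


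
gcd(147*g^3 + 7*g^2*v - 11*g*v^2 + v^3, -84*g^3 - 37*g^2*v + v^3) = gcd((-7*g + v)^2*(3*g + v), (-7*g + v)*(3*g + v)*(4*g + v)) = -21*g^2 - 4*g*v + v^2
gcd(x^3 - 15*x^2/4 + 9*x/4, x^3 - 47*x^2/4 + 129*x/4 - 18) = x^2 - 15*x/4 + 9/4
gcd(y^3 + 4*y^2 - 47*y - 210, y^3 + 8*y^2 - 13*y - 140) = y + 5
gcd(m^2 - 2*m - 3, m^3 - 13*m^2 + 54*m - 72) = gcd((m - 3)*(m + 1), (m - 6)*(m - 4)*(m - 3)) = m - 3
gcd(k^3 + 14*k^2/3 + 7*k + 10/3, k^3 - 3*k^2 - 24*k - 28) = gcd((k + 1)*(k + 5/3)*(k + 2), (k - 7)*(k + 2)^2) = k + 2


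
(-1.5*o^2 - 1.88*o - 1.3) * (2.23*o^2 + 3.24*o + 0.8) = -3.345*o^4 - 9.0524*o^3 - 10.1902*o^2 - 5.716*o - 1.04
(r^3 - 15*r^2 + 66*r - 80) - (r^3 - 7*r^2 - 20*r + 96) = -8*r^2 + 86*r - 176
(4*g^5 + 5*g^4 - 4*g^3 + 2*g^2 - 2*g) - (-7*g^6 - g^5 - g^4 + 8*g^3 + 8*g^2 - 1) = 7*g^6 + 5*g^5 + 6*g^4 - 12*g^3 - 6*g^2 - 2*g + 1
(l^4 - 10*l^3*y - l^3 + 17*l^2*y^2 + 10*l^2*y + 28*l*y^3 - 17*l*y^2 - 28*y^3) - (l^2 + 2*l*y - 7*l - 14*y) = l^4 - 10*l^3*y - l^3 + 17*l^2*y^2 + 10*l^2*y - l^2 + 28*l*y^3 - 17*l*y^2 - 2*l*y + 7*l - 28*y^3 + 14*y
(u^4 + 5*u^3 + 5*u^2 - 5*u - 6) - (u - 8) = u^4 + 5*u^3 + 5*u^2 - 6*u + 2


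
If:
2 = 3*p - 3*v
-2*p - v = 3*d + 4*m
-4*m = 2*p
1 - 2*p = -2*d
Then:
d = 1/24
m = -13/48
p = 13/24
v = -1/8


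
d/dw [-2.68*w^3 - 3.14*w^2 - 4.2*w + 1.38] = -8.04*w^2 - 6.28*w - 4.2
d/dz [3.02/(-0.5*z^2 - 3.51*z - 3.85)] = (3.02*z + 10.6002)/(0.5*z^2 + 3.51*z + 3.85)^2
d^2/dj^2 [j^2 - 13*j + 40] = 2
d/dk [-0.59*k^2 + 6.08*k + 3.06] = 6.08 - 1.18*k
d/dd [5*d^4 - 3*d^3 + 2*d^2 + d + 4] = 20*d^3 - 9*d^2 + 4*d + 1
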